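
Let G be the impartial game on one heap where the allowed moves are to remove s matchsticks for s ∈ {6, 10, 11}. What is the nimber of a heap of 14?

2

Build the Grundy sequence with g(k) = mex{g(k−s) : s ∈ {6, 10, 11}, s ≤ k}:
g(0) = mex{} = 0
g(1) = mex{} = 0
g(2) = mex{} = 0
g(3) = mex{} = 0
g(4) = mex{} = 0
g(5) = mex{} = 0
g(6) = mex{0} = 1
g(7) = mex{0} = 1
g(8) = mex{0} = 1
g(9) = mex{0} = 1
g(10) = mex{0} = 1
g(11) = mex{0} = 1
g(12) = mex{0,1} = 2
g(13) = mex{0,1} = 2
g(14) = mex{0,1} = 2
So g(14) = 2.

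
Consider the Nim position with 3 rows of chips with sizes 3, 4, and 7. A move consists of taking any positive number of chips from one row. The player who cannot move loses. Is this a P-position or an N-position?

P-position

Nim-sum: 3 ^ 4 ^ 7 = 0.
The nim-sum is 0, so this is a P-position: the player to move is in a losing position under optimal play.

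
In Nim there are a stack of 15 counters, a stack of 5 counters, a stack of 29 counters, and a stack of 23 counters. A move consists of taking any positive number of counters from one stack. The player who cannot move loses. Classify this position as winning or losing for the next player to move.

Nim-sum: 15 ^ 5 ^ 29 ^ 23 = 0.
The nim-sum is 0, so this is a P-position: the player to move is in a losing position under optimal play.

Losing position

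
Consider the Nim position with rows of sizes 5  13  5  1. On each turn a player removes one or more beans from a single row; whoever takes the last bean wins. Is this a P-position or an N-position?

Nim-sum: 5 ^ 13 ^ 5 ^ 1 = 12.
The nim-sum is 12 ≠ 0, so this is an N-position: the player to move can win.

N-position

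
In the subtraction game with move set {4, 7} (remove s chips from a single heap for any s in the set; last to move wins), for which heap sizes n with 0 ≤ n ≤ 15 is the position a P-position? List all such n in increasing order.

0, 1, 2, 3, 11, 12, 13, 14

Grundy values for subtraction set {4, 7}:
k:     0  1  2  3  4  5  6  7  8  9 10 11 12 13 14 15
g(k):  0  0  0  0  1  1  1  1  2  2  2  0  0  0  0  1
The P-positions (g = 0) in 0..15 are 0, 1, 2, 3, 11, 12, 13, 14.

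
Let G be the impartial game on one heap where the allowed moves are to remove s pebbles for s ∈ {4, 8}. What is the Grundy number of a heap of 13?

Compute g(0), g(1), … for moves {4, 8}:
g(0) = mex{} = 0
g(1) = mex{} = 0
g(2) = mex{} = 0
g(3) = mex{} = 0
g(4) = mex{0} = 1
g(5) = mex{0} = 1
g(6) = mex{0} = 1
g(7) = mex{0} = 1
g(8) = mex{0,1} = 2
g(9) = mex{0,1} = 2
g(10) = mex{0,1} = 2
g(11) = mex{0,1} = 2
g(12) = mex{1,2} = 0
g(13) = mex{1,2} = 0
So g(13) = 0.

0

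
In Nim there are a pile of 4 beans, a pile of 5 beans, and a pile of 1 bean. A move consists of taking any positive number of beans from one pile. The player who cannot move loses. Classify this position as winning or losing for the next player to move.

Losing position

Nim-sum: 4 ⊕ 5 ⊕ 1 = 0.
The nim-sum is 0, so this is a P-position: the player to move is in a losing position under optimal play.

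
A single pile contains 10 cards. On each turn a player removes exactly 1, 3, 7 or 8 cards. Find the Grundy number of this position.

Build the Grundy sequence with g(k) = mex{g(k−s) : s ∈ {1, 3, 7, 8}, s ≤ k}:
k:     0  1  2  3  4  5  6  7  8  9 10
g(k):  0  1  0  1  0  1  0  1  2  3  2
So g(10) = 2.

2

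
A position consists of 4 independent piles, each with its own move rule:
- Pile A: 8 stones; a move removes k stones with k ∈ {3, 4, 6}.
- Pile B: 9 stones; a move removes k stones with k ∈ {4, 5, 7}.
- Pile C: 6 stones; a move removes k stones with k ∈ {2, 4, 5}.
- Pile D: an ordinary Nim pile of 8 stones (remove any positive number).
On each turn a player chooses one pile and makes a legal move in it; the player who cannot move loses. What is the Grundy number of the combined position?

Build the Grundy sequence for pile A with g(k) = mex{g(k−s) : s ∈ {3, 4, 6}, s ≤ k}:
k:     0  1  2  3  4  5  6  7  8
g(k):  0  0  0  1  1  1  2  2  2
So g(8) = 2.
Build the Grundy sequence for pile B with g(k) = mex{g(k−s) : s ∈ {4, 5, 7}, s ≤ k}:
k:     0  1  2  3  4  5  6  7  8  9
g(k):  0  0  0  0  1  1  1  1  2  2
So g(9) = 2.
Build the Grundy sequence for pile C with g(k) = mex{g(k−s) : s ∈ {2, 4, 5}, s ≤ k}:
k:     0  1  2  3  4  5  6
g(k):  0  0  1  1  2  2  3
So g(6) = 3.
Pile D is a plain Nim pile of size 8, so its Grundy value is 8.
By the Sprague-Grundy theorem, the Grundy value of a sum of independent games is the XOR of the component values.
Combined value = 2 ⊕ 2 ⊕ 3 ⊕ 8 = 11.

11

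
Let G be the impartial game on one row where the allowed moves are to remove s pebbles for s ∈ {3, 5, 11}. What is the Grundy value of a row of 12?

Grundy values for subtraction set {3, 5, 11}:
g(0) = mex{} = 0
g(1) = mex{} = 0
g(2) = mex{} = 0
g(3) = mex{0} = 1
g(4) = mex{0} = 1
g(5) = mex{0} = 1
g(6) = mex{0,1} = 2
g(7) = mex{0,1} = 2
g(8) = mex{1} = 0
g(9) = mex{1,2} = 0
g(10) = mex{1,2} = 0
g(11) = mex{0,2} = 1
g(12) = mex{0,2} = 1
So g(12) = 1.

1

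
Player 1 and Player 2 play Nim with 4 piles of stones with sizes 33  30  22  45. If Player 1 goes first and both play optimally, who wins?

Player 1 wins

Compute the nim-sum pairwise:
33 ^ 30 = 63
63 ^ 22 = 41
41 ^ 45 = 4
The nim-sum is 4 ≠ 0, so this is an N-position: the player to move can win; Player 1 has a winning move.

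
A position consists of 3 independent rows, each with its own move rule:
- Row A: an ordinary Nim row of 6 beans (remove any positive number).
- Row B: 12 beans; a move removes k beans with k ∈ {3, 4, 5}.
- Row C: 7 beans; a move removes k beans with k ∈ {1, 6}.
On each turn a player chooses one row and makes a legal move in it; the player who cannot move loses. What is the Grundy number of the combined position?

7

Row A is a plain Nim row of size 6, so its Grundy value is 6.
Build the Grundy sequence for row B with g(k) = mex{g(k−s) : s ∈ {3, 4, 5}, s ≤ k}:
k:     0  1  2  3  4  5  6  7  8  9 10 11 12
g(k):  0  0  0  1  1  1  2  2  0  0  0  1  1
So g(12) = 1.
Grundy values for row C (subtraction set {1, 6}):
g(0) = mex{} = 0
g(1) = mex{0} = 1
g(2) = mex{1} = 0
g(3) = mex{0} = 1
g(4) = mex{1} = 0
g(5) = mex{0} = 1
g(6) = mex{0,1} = 2
g(7) = mex{1,2} = 0
So g(7) = 0.
The value of a disjunctive sum is the nim-sum of the parts.
Combined value = 6 XOR 1 XOR 0 = 7.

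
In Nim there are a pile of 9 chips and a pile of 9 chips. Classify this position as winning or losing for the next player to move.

Write each in binary and XOR column by column:
  1001  (9)
  1001  (9)
  ----
  0000  (0)
The nim-sum is 0, so this is a P-position: the player to move is in a losing position under optimal play.

Losing position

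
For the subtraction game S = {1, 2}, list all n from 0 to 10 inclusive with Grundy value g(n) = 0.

0, 3, 6, 9

Compute g(0), g(1), … for moves {1, 2}:
g(0) = mex{} = 0
g(1) = mex{0} = 1
g(2) = mex{0,1} = 2
g(3) = mex{1,2} = 0
g(4) = mex{0,2} = 1
g(5) = mex{0,1} = 2
g(6) = mex{1,2} = 0
g(7) = mex{0,2} = 1
g(8) = mex{0,1} = 2
g(9) = mex{1,2} = 0
g(10) = mex{0,2} = 1
The P-positions (g = 0) in 0..10 are 0, 3, 6, 9.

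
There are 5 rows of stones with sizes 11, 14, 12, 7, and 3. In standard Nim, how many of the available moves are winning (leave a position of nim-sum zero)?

Bitwise XOR of the heap sizes:
  1011  (11)
  1110  (14)
  1100  (12)
  0111  (7)
  0011  (3)
  ----
  1101  (13)
The overall nim-sum is X = 13. A row of size p has a winning move iff p XOR X < p (reduce it to p XOR X).
  11: 11 XOR 13 = 6 < 11 — winning move (to 6).
  14: 14 XOR 13 = 3 < 14 — winning move (to 3).
  12: 12 XOR 13 = 1 < 12 — winning move (to 1).
  7: 7 XOR 13 = 10 ≥ 7 — no move.
  3: 3 XOR 13 = 14 ≥ 3 — no move.
That gives 3 winning moves.

3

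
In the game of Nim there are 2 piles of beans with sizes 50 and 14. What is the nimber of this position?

Compute the nim-sum pairwise:
50 ^ 14 = 60

60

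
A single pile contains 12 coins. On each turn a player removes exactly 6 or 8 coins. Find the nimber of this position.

2

Build the Grundy sequence with g(k) = mex{g(k−s) : s ∈ {6, 8}, s ≤ k}:
k:     0  1  2  3  4  5  6  7  8  9 10 11 12
g(k):  0  0  0  0  0  0  1  1  1  1  1  1  2
So g(12) = 2.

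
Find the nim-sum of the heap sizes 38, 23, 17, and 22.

54

Nim-sum: 38 ⊕ 23 ⊕ 17 ⊕ 22 = 54.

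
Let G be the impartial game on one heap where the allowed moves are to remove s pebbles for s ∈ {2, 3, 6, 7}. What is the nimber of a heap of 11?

1

Compute g(0), g(1), … for moves {2, 3, 6, 7}:
g(0) = mex{} = 0
g(1) = mex{} = 0
g(2) = mex{0} = 1
g(3) = mex{0} = 1
g(4) = mex{0,1} = 2
g(5) = mex{1} = 0
g(6) = mex{0,1,2} = 3
g(7) = mex{0,2} = 1
g(8) = mex{0,1,3} = 2
g(9) = mex{1,3} = 0
g(10) = mex{1,2} = 0
g(11) = mex{0,2} = 1
So g(11) = 1.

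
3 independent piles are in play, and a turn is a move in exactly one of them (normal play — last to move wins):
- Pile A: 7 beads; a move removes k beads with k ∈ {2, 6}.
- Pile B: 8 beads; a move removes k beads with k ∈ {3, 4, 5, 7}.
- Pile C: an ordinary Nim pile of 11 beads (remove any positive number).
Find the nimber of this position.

8

For pile A, compute g(0), g(1), … with moves {2, 6}:
g(0) = mex{} = 0
g(1) = mex{} = 0
g(2) = mex{0} = 1
g(3) = mex{0} = 1
g(4) = mex{1} = 0
g(5) = mex{1} = 0
g(6) = mex{0} = 1
g(7) = mex{0} = 1
So g(7) = 1.
For pile B, compute g(0), g(1), … with moves {3, 4, 5, 7}:
g(0) = mex{} = 0
g(1) = mex{} = 0
g(2) = mex{} = 0
g(3) = mex{0} = 1
g(4) = mex{0} = 1
g(5) = mex{0} = 1
g(6) = mex{0,1} = 2
g(7) = mex{0,1} = 2
g(8) = mex{0,1} = 2
So g(8) = 2.
Pile C is a plain Nim pile of size 11, so its Grundy value is 11.
By the Sprague-Grundy theorem, the Grundy value of a sum of independent games is the XOR of the component values.
Combined value = 1 ⊕ 2 ⊕ 11 = 8.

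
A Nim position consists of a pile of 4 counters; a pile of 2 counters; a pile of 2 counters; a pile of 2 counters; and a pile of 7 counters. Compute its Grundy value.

1

Compute the nim-sum pairwise:
4 ⊕ 2 = 6
6 ⊕ 2 = 4
4 ⊕ 2 = 6
6 ⊕ 7 = 1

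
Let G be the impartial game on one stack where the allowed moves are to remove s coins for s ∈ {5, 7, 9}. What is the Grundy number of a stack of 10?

Build the Grundy sequence with g(k) = mex{g(k−s) : s ∈ {5, 7, 9}, s ≤ k}:
g(0) = mex{} = 0
g(1) = mex{} = 0
g(2) = mex{} = 0
g(3) = mex{} = 0
g(4) = mex{} = 0
g(5) = mex{0} = 1
g(6) = mex{0} = 1
g(7) = mex{0} = 1
g(8) = mex{0} = 1
g(9) = mex{0} = 1
g(10) = mex{0,1} = 2
So g(10) = 2.

2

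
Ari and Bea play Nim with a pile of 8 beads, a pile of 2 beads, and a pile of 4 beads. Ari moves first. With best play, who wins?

Ari wins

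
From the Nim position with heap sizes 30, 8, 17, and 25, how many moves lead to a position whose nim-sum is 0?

3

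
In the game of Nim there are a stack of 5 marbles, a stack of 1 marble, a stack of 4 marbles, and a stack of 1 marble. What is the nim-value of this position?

1

Nim-sum: 5 ⊕ 1 ⊕ 4 ⊕ 1 = 1.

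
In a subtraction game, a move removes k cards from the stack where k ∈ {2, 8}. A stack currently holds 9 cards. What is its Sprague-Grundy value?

Build the Grundy sequence with g(k) = mex{g(k−s) : s ∈ {2, 8}, s ≤ k}:
k:     0  1  2  3  4  5  6  7  8  9
g(k):  0  0  1  1  0  0  1  1  2  2
So g(9) = 2.

2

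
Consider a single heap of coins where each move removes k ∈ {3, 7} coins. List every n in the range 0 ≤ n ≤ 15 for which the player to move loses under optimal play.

0, 1, 2, 6, 10, 11, 12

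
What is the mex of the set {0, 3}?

1

0 is in the set but 1 is not, so the mex is 1.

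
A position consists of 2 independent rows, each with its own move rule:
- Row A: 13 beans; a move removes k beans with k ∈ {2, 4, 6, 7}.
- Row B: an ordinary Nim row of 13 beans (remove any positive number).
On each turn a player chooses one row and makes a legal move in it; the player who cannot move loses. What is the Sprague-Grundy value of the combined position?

15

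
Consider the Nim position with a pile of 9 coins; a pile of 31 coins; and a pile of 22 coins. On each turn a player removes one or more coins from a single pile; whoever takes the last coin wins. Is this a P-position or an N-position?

In binary:
  01001  (9)
  11111  (31)
  10110  (22)
  -----
  00000  (0)
The nim-sum is 0, so this is a P-position: the player to move is in a losing position under optimal play.

P-position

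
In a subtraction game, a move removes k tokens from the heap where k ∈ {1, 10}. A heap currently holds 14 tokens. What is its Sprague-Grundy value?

1

Grundy values for subtraction set {1, 10}:
g(0) = mex{} = 0
g(1) = mex{0} = 1
g(2) = mex{1} = 0
g(3) = mex{0} = 1
g(4) = mex{1} = 0
g(5) = mex{0} = 1
g(6) = mex{1} = 0
g(7) = mex{0} = 1
g(8) = mex{1} = 0
g(9) = mex{0} = 1
g(10) = mex{0,1} = 2
g(11) = mex{1,2} = 0
g(12) = mex{0} = 1
g(13) = mex{1} = 0
g(14) = mex{0} = 1
So g(14) = 1.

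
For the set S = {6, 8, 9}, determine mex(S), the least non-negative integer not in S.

0 is not in the set, so the mex is 0.

0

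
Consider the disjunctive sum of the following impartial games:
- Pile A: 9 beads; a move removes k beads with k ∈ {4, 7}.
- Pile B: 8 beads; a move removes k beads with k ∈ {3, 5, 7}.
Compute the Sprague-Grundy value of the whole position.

Grundy values for pile A (subtraction set {4, 7}):
g(0) = mex{} = 0
g(1) = mex{} = 0
g(2) = mex{} = 0
g(3) = mex{} = 0
g(4) = mex{0} = 1
g(5) = mex{0} = 1
g(6) = mex{0} = 1
g(7) = mex{0} = 1
g(8) = mex{0,1} = 2
g(9) = mex{0,1} = 2
So g(9) = 2.
Build the Grundy sequence for pile B with g(k) = mex{g(k−s) : s ∈ {3, 5, 7}, s ≤ k}:
k:     0  1  2  3  4  5  6  7  8
g(k):  0  0  0  1  1  1  2  2  2
So g(8) = 2.
The value of a disjunctive sum is the nim-sum of the parts.
Combined value = 2 XOR 2 = 0.

0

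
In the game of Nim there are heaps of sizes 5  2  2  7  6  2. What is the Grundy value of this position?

6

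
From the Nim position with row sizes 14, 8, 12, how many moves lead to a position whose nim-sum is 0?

3

Nim-sum: 14 XOR 8 XOR 12 = 10.
The overall nim-sum is X = 10. A row of size p has a winning move iff p XOR X < p (reduce it to p XOR X).
  14: 14 XOR 10 = 4 < 14 — winning move (to 4).
  8: 8 XOR 10 = 2 < 8 — winning move (to 2).
  12: 12 XOR 10 = 6 < 12 — winning move (to 6).
That gives 3 winning moves.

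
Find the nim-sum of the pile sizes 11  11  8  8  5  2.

In binary:
  1011  (11)
  1011  (11)
  1000  (8)
  1000  (8)
  0101  (5)
  0010  (2)
  ----
  0111  (7)

7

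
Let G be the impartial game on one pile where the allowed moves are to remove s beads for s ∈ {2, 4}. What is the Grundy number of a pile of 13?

Grundy values for subtraction set {2, 4}:
g(0) = mex{} = 0
g(1) = mex{} = 0
g(2) = mex{0} = 1
g(3) = mex{0} = 1
g(4) = mex{0,1} = 2
g(5) = mex{0,1} = 2
g(6) = mex{1,2} = 0
g(7) = mex{1,2} = 0
g(8) = mex{0,2} = 1
g(9) = mex{0,2} = 1
g(10) = mex{0,1} = 2
g(11) = mex{0,1} = 2
g(12) = mex{1,2} = 0
g(13) = mex{1,2} = 0
So g(13) = 0.

0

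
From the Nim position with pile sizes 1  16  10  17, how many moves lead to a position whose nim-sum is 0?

1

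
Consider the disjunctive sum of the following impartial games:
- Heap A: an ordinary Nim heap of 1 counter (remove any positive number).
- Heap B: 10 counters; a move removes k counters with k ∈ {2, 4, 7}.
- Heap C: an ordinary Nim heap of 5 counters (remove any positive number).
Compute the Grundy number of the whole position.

6

Heap A is a plain Nim heap of size 1, so its Grundy value is 1.
Grundy values for heap B (subtraction set {2, 4, 7}):
g(0) = mex{} = 0
g(1) = mex{} = 0
g(2) = mex{0} = 1
g(3) = mex{0} = 1
g(4) = mex{0,1} = 2
g(5) = mex{0,1} = 2
g(6) = mex{1,2} = 0
g(7) = mex{0,1,2} = 3
g(8) = mex{0,2} = 1
g(9) = mex{1,2,3} = 0
g(10) = mex{0,1} = 2
So g(10) = 2.
Heap C is a plain Nim heap of size 5, so its Grundy value is 5.
By the Sprague-Grundy theorem, the Grundy value of a sum of independent games is the XOR of the component values.
Combined value = 1 XOR 2 XOR 5 = 6.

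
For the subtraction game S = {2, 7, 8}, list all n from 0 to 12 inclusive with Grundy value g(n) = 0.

0, 1, 4, 5, 10

Build the Grundy sequence with g(k) = mex{g(k−s) : s ∈ {2, 7, 8}, s ≤ k}:
g(0) = mex{} = 0
g(1) = mex{} = 0
g(2) = mex{0} = 1
g(3) = mex{0} = 1
g(4) = mex{1} = 0
g(5) = mex{1} = 0
g(6) = mex{0} = 1
g(7) = mex{0} = 1
g(8) = mex{0,1} = 2
g(9) = mex{0,1} = 2
g(10) = mex{1,2} = 0
g(11) = mex{0,1,2} = 3
g(12) = mex{0} = 1
The P-positions (g = 0) in 0..12 are 0, 1, 4, 5, 10.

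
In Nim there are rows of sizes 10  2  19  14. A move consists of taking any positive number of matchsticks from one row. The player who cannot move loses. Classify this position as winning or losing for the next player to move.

Winning position

Compute the nim-sum pairwise:
10 ⊕ 2 = 8
8 ⊕ 19 = 27
27 ⊕ 14 = 21
The nim-sum is 21 ≠ 0, so this is an N-position: the player to move can win.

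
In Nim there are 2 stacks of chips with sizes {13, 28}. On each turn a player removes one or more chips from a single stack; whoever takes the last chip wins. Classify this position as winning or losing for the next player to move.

Winning position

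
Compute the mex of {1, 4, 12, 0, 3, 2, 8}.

The values 0, 1, 2, 3, 4 are all present; 5 is the first non-negative integer missing from the set.

5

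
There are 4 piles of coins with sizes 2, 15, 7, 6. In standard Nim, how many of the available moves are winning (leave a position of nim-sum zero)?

Bitwise XOR of the heap sizes:
  0010  (2)
  1111  (15)
  0111  (7)
  0110  (6)
  ----
  1100  (12)
The overall nim-sum is X = 12. A pile of size p has a winning move iff p XOR X < p (reduce it to p XOR X).
  2: 2 XOR 12 = 14 ≥ 2 — no move.
  15: 15 XOR 12 = 3 < 15 — winning move (to 3).
  7: 7 XOR 12 = 11 ≥ 7 — no move.
  6: 6 XOR 12 = 10 ≥ 6 — no move.
That gives 1 winning move.

1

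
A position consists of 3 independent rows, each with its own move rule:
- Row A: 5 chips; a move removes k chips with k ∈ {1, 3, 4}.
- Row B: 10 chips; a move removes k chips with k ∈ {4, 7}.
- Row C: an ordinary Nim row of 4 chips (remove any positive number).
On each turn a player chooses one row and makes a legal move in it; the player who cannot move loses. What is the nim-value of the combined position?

Grundy values for row A (subtraction set {1, 3, 4}):
k:     0  1  2  3  4  5
g(k):  0  1  0  1  2  3
So g(5) = 3.
Build the Grundy sequence for row B with g(k) = mex{g(k−s) : s ∈ {4, 7}, s ≤ k}:
g(0) = mex{} = 0
g(1) = mex{} = 0
g(2) = mex{} = 0
g(3) = mex{} = 0
g(4) = mex{0} = 1
g(5) = mex{0} = 1
g(6) = mex{0} = 1
g(7) = mex{0} = 1
g(8) = mex{0,1} = 2
g(9) = mex{0,1} = 2
g(10) = mex{0,1} = 2
So g(10) = 2.
Row C is a plain Nim row of size 4, so its Grundy value is 4.
By the Sprague-Grundy theorem, the Grundy value of a sum of independent games is the XOR of the component values.
Combined value = 3 ⊕ 2 ⊕ 4 = 5.

5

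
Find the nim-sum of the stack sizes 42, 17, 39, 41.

53

Compute the nim-sum pairwise:
42 XOR 17 = 59
59 XOR 39 = 28
28 XOR 41 = 53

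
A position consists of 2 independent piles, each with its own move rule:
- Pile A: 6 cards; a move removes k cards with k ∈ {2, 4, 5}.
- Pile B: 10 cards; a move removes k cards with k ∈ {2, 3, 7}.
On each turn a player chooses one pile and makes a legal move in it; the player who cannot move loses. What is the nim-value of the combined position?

For pile A, compute g(0), g(1), … with moves {2, 4, 5}:
g(0) = mex{} = 0
g(1) = mex{} = 0
g(2) = mex{0} = 1
g(3) = mex{0} = 1
g(4) = mex{0,1} = 2
g(5) = mex{0,1} = 2
g(6) = mex{0,1,2} = 3
So g(6) = 3.
Build the Grundy sequence for pile B with g(k) = mex{g(k−s) : s ∈ {2, 3, 7}, s ≤ k}:
k:     0  1  2  3  4  5  6  7  8  9 10
g(k):  0  0  1  1  2  0  0  1  1  2  0
So g(10) = 0.
The value of a disjunctive sum is the nim-sum of the parts.
Combined value = 3 XOR 0 = 3.

3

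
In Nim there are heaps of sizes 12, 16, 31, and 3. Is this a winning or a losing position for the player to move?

Nim-sum: 12 ⊕ 16 ⊕ 31 ⊕ 3 = 0.
The nim-sum is 0, so this is a P-position: the player to move is in a losing position under optimal play.

Losing position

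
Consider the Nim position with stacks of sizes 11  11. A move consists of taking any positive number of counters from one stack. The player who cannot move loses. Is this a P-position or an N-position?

P-position

Nim-sum: 11 XOR 11 = 0.
The nim-sum is 0, so this is a P-position: the player to move is in a losing position under optimal play.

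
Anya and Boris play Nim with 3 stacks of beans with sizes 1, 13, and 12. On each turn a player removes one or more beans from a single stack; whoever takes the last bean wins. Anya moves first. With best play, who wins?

Boris wins

Compute the nim-sum pairwise:
1 ^ 13 = 12
12 ^ 12 = 0
The nim-sum is 0, so this is a P-position: the player to move is in a losing position under optimal play; Anya is about to move from it and so loses — Boris wins.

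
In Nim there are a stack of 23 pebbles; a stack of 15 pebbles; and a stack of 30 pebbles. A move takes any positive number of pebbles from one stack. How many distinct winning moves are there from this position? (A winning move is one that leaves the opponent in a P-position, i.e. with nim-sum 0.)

3

Nim-sum: 23 ^ 15 ^ 30 = 6.
The overall nim-sum is X = 6. A stack of size p has a winning move iff p XOR X < p (reduce it to p XOR X).
  23: 23 XOR 6 = 17 < 23 — winning move (to 17).
  15: 15 XOR 6 = 9 < 15 — winning move (to 9).
  30: 30 XOR 6 = 24 < 30 — winning move (to 24).
That gives 3 winning moves.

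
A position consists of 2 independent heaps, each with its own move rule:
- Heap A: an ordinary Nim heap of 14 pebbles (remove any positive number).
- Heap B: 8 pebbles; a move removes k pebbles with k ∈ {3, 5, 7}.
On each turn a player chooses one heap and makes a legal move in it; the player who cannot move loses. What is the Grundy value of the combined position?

12

Heap A is a plain Nim heap of size 14, so its Grundy value is 14.
Grundy values for heap B (subtraction set {3, 5, 7}):
k:     0  1  2  3  4  5  6  7  8
g(k):  0  0  0  1  1  1  2  2  2
So g(8) = 2.
The value of a disjunctive sum is the nim-sum of the parts.
Combined value = 14 ⊕ 2 = 12.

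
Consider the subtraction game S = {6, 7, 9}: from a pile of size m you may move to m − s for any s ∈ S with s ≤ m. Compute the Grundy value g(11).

1

Grundy values for subtraction set {6, 7, 9}:
g(0) = mex{} = 0
g(1) = mex{} = 0
g(2) = mex{} = 0
g(3) = mex{} = 0
g(4) = mex{} = 0
g(5) = mex{} = 0
g(6) = mex{0} = 1
g(7) = mex{0} = 1
g(8) = mex{0} = 1
g(9) = mex{0} = 1
g(10) = mex{0} = 1
g(11) = mex{0} = 1
So g(11) = 1.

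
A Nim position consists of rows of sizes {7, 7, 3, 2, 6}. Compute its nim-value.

7

Write each in binary and XOR column by column:
  111  (7)
  111  (7)
  011  (3)
  010  (2)
  110  (6)
  ---
  111  (7)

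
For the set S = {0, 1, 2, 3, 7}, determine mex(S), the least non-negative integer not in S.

The values 0, 1, 2, 3 are all present; 4 is the first non-negative integer missing from the set.

4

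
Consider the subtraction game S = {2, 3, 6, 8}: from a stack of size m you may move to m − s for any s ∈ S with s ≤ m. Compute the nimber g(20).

Grundy values for subtraction set {2, 3, 6, 8}:
k:     0  1  2  3  4  5  6  7  8  9 10 11 12 13 14 15 16 17 18 19 20
g(k):  0  0  1  1  2  0  3  1  2  2  0  3  1  2  0  0  1  1  2  0  3
So g(20) = 3.

3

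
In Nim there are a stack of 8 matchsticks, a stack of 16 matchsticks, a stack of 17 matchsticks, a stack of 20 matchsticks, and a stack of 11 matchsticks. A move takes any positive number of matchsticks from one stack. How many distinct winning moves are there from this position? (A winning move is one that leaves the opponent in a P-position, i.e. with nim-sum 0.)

3

Nim-sum: 8 ^ 16 ^ 17 ^ 20 ^ 11 = 22.
The overall nim-sum is X = 22. A stack of size p has a winning move iff p XOR X < p (reduce it to p XOR X).
  8: 8 XOR 22 = 30 ≥ 8 — no move.
  16: 16 XOR 22 = 6 < 16 — winning move (to 6).
  17: 17 XOR 22 = 7 < 17 — winning move (to 7).
  20: 20 XOR 22 = 2 < 20 — winning move (to 2).
  11: 11 XOR 22 = 29 ≥ 11 — no move.
That gives 3 winning moves.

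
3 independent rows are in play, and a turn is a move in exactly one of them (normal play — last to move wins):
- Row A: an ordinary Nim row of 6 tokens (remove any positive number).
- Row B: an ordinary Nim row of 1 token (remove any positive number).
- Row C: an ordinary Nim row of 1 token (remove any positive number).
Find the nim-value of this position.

Row A is a plain Nim row of size 6, so its Grundy value is 6.
Row B is a plain Nim row of size 1, so its Grundy value is 1.
Row C is a plain Nim row of size 1, so its Grundy value is 1.
By the Sprague-Grundy theorem, the Grundy value of a sum of independent games is the XOR of the component values.
Combined value = 6 XOR 1 XOR 1 = 6.

6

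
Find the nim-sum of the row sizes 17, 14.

31

Nim-sum: 17 ^ 14 = 31.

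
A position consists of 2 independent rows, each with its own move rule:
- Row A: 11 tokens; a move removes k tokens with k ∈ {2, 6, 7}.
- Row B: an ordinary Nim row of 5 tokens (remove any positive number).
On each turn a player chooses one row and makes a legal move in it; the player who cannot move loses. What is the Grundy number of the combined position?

4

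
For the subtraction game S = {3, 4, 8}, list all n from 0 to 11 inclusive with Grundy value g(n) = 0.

Grundy values for subtraction set {3, 4, 8}:
k:     0  1  2  3  4  5  6  7  8  9 10 11
g(k):  0  0  0  1  1  1  2  0  2  3  1  3
The P-positions (g = 0) in 0..11 are 0, 1, 2, 7.

0, 1, 2, 7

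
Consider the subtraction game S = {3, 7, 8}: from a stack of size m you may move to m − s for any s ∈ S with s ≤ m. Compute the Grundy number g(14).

1

Grundy values for subtraction set {3, 7, 8}:
g(0) = mex{} = 0
g(1) = mex{} = 0
g(2) = mex{} = 0
g(3) = mex{0} = 1
g(4) = mex{0} = 1
g(5) = mex{0} = 1
g(6) = mex{1} = 0
g(7) = mex{0,1} = 2
g(8) = mex{0,1} = 2
g(9) = mex{0} = 1
g(10) = mex{0,1,2} = 3
g(11) = mex{1,2} = 0
g(12) = mex{1} = 0
g(13) = mex{0,1,3} = 2
g(14) = mex{0,2} = 1
So g(14) = 1.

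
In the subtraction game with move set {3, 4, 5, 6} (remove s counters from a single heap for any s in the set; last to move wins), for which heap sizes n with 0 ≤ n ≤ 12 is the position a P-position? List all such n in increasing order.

0, 1, 2, 9, 10, 11

Grundy values for subtraction set {3, 4, 5, 6}:
k:     0  1  2  3  4  5  6  7  8  9 10 11 12
g(k):  0  0  0  1  1  1  2  2  2  0  0  0  1
The P-positions (g = 0) in 0..12 are 0, 1, 2, 9, 10, 11.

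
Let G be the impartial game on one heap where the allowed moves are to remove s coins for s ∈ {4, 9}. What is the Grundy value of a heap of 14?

Compute g(0), g(1), … for moves {4, 9}:
g(0) = mex{} = 0
g(1) = mex{} = 0
g(2) = mex{} = 0
g(3) = mex{} = 0
g(4) = mex{0} = 1
g(5) = mex{0} = 1
g(6) = mex{0} = 1
g(7) = mex{0} = 1
g(8) = mex{1} = 0
g(9) = mex{0,1} = 2
g(10) = mex{0,1} = 2
g(11) = mex{0,1} = 2
g(12) = mex{0} = 1
g(13) = mex{1,2} = 0
g(14) = mex{1,2} = 0
So g(14) = 0.

0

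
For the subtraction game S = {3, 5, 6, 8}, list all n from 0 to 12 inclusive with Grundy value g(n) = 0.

0, 1, 2, 11, 12

Build the Grundy sequence with g(k) = mex{g(k−s) : s ∈ {3, 5, 6, 8}, s ≤ k}:
k:     0  1  2  3  4  5  6  7  8  9 10 11 12
g(k):  0  0  0  1  1  1  2  2  2  3  3  0  0
The P-positions (g = 0) in 0..12 are 0, 1, 2, 11, 12.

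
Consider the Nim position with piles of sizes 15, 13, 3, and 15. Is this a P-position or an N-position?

N-position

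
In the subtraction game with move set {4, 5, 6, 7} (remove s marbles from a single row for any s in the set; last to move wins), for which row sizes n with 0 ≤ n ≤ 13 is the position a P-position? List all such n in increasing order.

0, 1, 2, 3, 11, 12, 13

Grundy values for subtraction set {4, 5, 6, 7}:
k:     0  1  2  3  4  5  6  7  8  9 10 11 12 13
g(k):  0  0  0  0  1  1  1  1  2  2  2  0  0  0
The P-positions (g = 0) in 0..13 are 0, 1, 2, 3, 11, 12, 13.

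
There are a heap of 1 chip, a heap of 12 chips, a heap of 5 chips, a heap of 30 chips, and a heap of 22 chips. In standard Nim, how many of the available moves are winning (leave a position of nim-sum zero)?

Compute the nim-sum pairwise:
1 ⊕ 12 = 13
13 ⊕ 5 = 8
8 ⊕ 30 = 22
22 ⊕ 22 = 0
The nim-sum is already 0, so every move leaves a nonzero nim-sum — there are no winning moves.

0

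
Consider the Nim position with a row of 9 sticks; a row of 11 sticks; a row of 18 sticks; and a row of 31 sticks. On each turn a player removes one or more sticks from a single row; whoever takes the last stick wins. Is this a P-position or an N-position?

N-position

Compute the nim-sum pairwise:
9 ⊕ 11 = 2
2 ⊕ 18 = 16
16 ⊕ 31 = 15
The nim-sum is 15 ≠ 0, so this is an N-position: the player to move can win.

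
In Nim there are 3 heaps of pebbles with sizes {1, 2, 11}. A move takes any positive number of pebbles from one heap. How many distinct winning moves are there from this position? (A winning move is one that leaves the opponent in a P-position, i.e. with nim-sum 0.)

1

Nim-sum: 1 ^ 2 ^ 11 = 8.
The overall nim-sum is X = 8. A heap of size p has a winning move iff p XOR X < p (reduce it to p XOR X).
  1: 1 XOR 8 = 9 ≥ 1 — no move.
  2: 2 XOR 8 = 10 ≥ 2 — no move.
  11: 11 XOR 8 = 3 < 11 — winning move (to 3).
That gives 1 winning move.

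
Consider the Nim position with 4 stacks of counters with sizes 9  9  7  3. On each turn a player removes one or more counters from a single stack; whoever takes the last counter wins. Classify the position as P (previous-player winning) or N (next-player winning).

Nim-sum: 9 ^ 9 ^ 7 ^ 3 = 4.
The nim-sum is 4 ≠ 0, so this is an N-position: the player to move can win.

N-position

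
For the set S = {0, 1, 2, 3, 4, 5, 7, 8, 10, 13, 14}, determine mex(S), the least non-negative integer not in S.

6

The values 0, 1, 2, 3, 4, 5 are all present; 6 is the first non-negative integer missing from the set.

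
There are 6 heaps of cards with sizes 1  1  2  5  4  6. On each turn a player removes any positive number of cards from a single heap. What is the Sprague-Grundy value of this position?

5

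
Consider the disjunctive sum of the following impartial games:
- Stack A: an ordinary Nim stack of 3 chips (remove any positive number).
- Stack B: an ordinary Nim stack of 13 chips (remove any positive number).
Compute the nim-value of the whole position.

14

Stack A is a plain Nim stack of size 3, so its Grundy value is 3.
Stack B is a plain Nim stack of size 13, so its Grundy value is 13.
By the Sprague-Grundy theorem, the Grundy value of a sum of independent games is the XOR of the component values.
Combined value = 3 XOR 13 = 14.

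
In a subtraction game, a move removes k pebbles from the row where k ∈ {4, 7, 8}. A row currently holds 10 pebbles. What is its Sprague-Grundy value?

2

Compute g(0), g(1), … for moves {4, 7, 8}:
k:     0  1  2  3  4  5  6  7  8  9 10
g(k):  0  0  0  0  1  1  1  1  2  2  2
So g(10) = 2.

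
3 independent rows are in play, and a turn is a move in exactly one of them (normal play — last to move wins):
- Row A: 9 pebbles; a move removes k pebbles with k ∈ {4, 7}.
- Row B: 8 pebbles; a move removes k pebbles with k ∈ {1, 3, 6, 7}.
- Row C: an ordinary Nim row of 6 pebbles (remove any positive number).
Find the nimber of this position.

For row A, compute g(0), g(1), … with moves {4, 7}:
k:     0  1  2  3  4  5  6  7  8  9
g(k):  0  0  0  0  1  1  1  1  2  2
So g(9) = 2.
Build the Grundy sequence for row B with g(k) = mex{g(k−s) : s ∈ {1, 3, 6, 7}, s ≤ k}:
g(0) = mex{} = 0
g(1) = mex{0} = 1
g(2) = mex{1} = 0
g(3) = mex{0} = 1
g(4) = mex{1} = 0
g(5) = mex{0} = 1
g(6) = mex{0,1} = 2
g(7) = mex{0,1,2} = 3
g(8) = mex{0,1,3} = 2
So g(8) = 2.
Row C is a plain Nim row of size 6, so its Grundy value is 6.
The value of a disjunctive sum is the nim-sum of the parts.
Combined value = 2 ⊕ 2 ⊕ 6 = 6.

6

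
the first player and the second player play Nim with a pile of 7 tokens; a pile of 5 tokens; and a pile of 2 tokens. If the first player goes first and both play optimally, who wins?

Bitwise XOR of the heap sizes:
  111  (7)
  101  (5)
  010  (2)
  ---
  000  (0)
The nim-sum is 0, so this is a P-position: the player to move is in a losing position under optimal play; the first player is about to move from it and so loses — the second player wins.

the second player wins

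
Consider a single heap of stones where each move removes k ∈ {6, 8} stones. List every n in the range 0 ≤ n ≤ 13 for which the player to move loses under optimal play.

Build the Grundy sequence with g(k) = mex{g(k−s) : s ∈ {6, 8}, s ≤ k}:
g(0) = mex{} = 0
g(1) = mex{} = 0
g(2) = mex{} = 0
g(3) = mex{} = 0
g(4) = mex{} = 0
g(5) = mex{} = 0
g(6) = mex{0} = 1
g(7) = mex{0} = 1
g(8) = mex{0} = 1
g(9) = mex{0} = 1
g(10) = mex{0} = 1
g(11) = mex{0} = 1
g(12) = mex{0,1} = 2
g(13) = mex{0,1} = 2
The P-positions (g = 0) in 0..13 are 0, 1, 2, 3, 4, 5.

0, 1, 2, 3, 4, 5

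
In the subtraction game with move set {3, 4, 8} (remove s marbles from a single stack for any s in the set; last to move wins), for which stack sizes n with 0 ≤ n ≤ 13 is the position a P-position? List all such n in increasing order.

0, 1, 2, 7, 12, 13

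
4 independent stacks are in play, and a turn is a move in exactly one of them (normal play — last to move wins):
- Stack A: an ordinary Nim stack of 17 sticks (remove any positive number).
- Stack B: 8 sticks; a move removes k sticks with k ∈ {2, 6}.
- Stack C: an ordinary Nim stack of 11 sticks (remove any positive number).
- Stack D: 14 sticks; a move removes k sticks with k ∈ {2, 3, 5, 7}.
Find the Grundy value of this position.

24

Stack A is a plain Nim stack of size 17, so its Grundy value is 17.
For stack B, compute g(0), g(1), … with moves {2, 6}:
k:     0  1  2  3  4  5  6  7  8
g(k):  0  0  1  1  0  0  1  1  0
So g(8) = 0.
Stack C is a plain Nim stack of size 11, so its Grundy value is 11.
Build the Grundy sequence for stack D with g(k) = mex{g(k−s) : s ∈ {2, 3, 5, 7}, s ≤ k}:
k:     0  1  2  3  4  5  6  7  8  9 10 11 12 13 14
g(k):  0  0  1  1  2  2  3  3  4  0  0  1  1  2  2
So g(14) = 2.
The value of a disjunctive sum is the nim-sum of the parts.
Combined value = 17 XOR 0 XOR 11 XOR 2 = 24.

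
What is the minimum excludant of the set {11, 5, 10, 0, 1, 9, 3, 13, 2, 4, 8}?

The values 0, 1, 2, 3, 4, 5 are all present; 6 is the first non-negative integer missing from the set.

6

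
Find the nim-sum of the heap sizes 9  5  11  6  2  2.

Nim-sum: 9 ^ 5 ^ 11 ^ 6 ^ 2 ^ 2 = 1.

1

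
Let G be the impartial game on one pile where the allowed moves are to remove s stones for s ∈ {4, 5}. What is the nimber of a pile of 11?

Compute g(0), g(1), … for moves {4, 5}:
k:     0  1  2  3  4  5  6  7  8  9 10 11
g(k):  0  0  0  0  1  1  1  1  2  0  0  0
So g(11) = 0.

0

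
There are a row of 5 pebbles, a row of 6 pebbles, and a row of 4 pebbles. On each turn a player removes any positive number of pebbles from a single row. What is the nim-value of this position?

7

Nim-sum: 5 ^ 6 ^ 4 = 7.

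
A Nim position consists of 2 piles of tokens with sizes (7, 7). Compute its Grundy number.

0

Nim-sum: 7 ⊕ 7 = 0.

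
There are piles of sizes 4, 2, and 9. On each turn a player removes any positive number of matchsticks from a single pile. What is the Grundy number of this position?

Nim-sum: 4 XOR 2 XOR 9 = 15.

15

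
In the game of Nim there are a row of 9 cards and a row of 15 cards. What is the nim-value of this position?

6

Nim-sum: 9 XOR 15 = 6.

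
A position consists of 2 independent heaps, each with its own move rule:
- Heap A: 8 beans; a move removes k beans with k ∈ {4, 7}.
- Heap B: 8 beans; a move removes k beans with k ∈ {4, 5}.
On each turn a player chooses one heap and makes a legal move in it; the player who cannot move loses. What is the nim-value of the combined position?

Grundy values for heap A (subtraction set {4, 7}):
k:     0  1  2  3  4  5  6  7  8
g(k):  0  0  0  0  1  1  1  1  2
So g(8) = 2.
Build the Grundy sequence for heap B with g(k) = mex{g(k−s) : s ∈ {4, 5}, s ≤ k}:
g(0) = mex{} = 0
g(1) = mex{} = 0
g(2) = mex{} = 0
g(3) = mex{} = 0
g(4) = mex{0} = 1
g(5) = mex{0} = 1
g(6) = mex{0} = 1
g(7) = mex{0} = 1
g(8) = mex{0,1} = 2
So g(8) = 2.
By the Sprague-Grundy theorem, the Grundy value of a sum of independent games is the XOR of the component values.
Combined value = 2 ⊕ 2 = 0.

0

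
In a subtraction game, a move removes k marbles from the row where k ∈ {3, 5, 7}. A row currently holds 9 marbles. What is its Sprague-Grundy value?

Compute g(0), g(1), … for moves {3, 5, 7}:
g(0) = mex{} = 0
g(1) = mex{} = 0
g(2) = mex{} = 0
g(3) = mex{0} = 1
g(4) = mex{0} = 1
g(5) = mex{0} = 1
g(6) = mex{0,1} = 2
g(7) = mex{0,1} = 2
g(8) = mex{0,1} = 2
g(9) = mex{0,1,2} = 3
So g(9) = 3.

3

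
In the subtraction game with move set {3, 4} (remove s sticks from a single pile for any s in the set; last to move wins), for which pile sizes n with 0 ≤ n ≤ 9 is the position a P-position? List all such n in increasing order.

0, 1, 2, 7, 8, 9

Grundy values for subtraction set {3, 4}:
g(0) = mex{} = 0
g(1) = mex{} = 0
g(2) = mex{} = 0
g(3) = mex{0} = 1
g(4) = mex{0} = 1
g(5) = mex{0} = 1
g(6) = mex{0,1} = 2
g(7) = mex{1} = 0
g(8) = mex{1} = 0
g(9) = mex{1,2} = 0
The P-positions (g = 0) in 0..9 are 0, 1, 2, 7, 8, 9.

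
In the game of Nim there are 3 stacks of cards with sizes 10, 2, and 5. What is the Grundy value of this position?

Nim-sum: 10 ^ 2 ^ 5 = 13.

13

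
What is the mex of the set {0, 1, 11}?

2

The values 0, 1 are all present; 2 is the first non-negative integer missing from the set.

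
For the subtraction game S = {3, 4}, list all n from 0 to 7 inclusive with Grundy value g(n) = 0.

Build the Grundy sequence with g(k) = mex{g(k−s) : s ∈ {3, 4}, s ≤ k}:
g(0) = mex{} = 0
g(1) = mex{} = 0
g(2) = mex{} = 0
g(3) = mex{0} = 1
g(4) = mex{0} = 1
g(5) = mex{0} = 1
g(6) = mex{0,1} = 2
g(7) = mex{1} = 0
The P-positions (g = 0) in 0..7 are 0, 1, 2, 7.

0, 1, 2, 7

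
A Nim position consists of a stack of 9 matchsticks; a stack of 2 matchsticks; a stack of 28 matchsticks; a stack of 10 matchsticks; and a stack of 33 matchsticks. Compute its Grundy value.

60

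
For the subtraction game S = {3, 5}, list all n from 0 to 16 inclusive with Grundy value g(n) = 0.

0, 1, 2, 8, 9, 10, 16

Compute g(0), g(1), … for moves {3, 5}:
k:     0  1  2  3  4  5  6  7  8  9 10 11 12 13 14 15 16
g(k):  0  0  0  1  1  1  2  2  0  0  0  1  1  1  2  2  0
The P-positions (g = 0) in 0..16 are 0, 1, 2, 8, 9, 10, 16.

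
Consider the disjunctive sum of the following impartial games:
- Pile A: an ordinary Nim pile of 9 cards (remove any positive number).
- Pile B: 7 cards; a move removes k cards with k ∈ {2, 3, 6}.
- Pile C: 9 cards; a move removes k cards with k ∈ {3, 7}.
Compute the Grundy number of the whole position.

Pile A is a plain Nim pile of size 9, so its Grundy value is 9.
Grundy values for pile B (subtraction set {2, 3, 6}):
g(0) = mex{} = 0
g(1) = mex{} = 0
g(2) = mex{0} = 1
g(3) = mex{0} = 1
g(4) = mex{0,1} = 2
g(5) = mex{1} = 0
g(6) = mex{0,1,2} = 3
g(7) = mex{0,2} = 1
So g(7) = 1.
Grundy values for pile C (subtraction set {3, 7}):
g(0) = mex{} = 0
g(1) = mex{} = 0
g(2) = mex{} = 0
g(3) = mex{0} = 1
g(4) = mex{0} = 1
g(5) = mex{0} = 1
g(6) = mex{1} = 0
g(7) = mex{0,1} = 2
g(8) = mex{0,1} = 2
g(9) = mex{0} = 1
So g(9) = 1.
The value of a disjunctive sum is the nim-sum of the parts.
Combined value = 9 ⊕ 1 ⊕ 1 = 9.

9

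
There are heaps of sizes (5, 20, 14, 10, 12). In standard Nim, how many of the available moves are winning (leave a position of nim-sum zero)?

1

Nim-sum: 5 ⊕ 20 ⊕ 14 ⊕ 10 ⊕ 12 = 25.
The overall nim-sum is X = 25. A heap of size p has a winning move iff p XOR X < p (reduce it to p XOR X).
  5: 5 XOR 25 = 28 ≥ 5 — no move.
  20: 20 XOR 25 = 13 < 20 — winning move (to 13).
  14: 14 XOR 25 = 23 ≥ 14 — no move.
  10: 10 XOR 25 = 19 ≥ 10 — no move.
  12: 12 XOR 25 = 21 ≥ 12 — no move.
That gives 1 winning move.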